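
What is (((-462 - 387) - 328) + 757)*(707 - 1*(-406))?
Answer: -467460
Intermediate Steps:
(((-462 - 387) - 328) + 757)*(707 - 1*(-406)) = ((-849 - 328) + 757)*(707 + 406) = (-1177 + 757)*1113 = -420*1113 = -467460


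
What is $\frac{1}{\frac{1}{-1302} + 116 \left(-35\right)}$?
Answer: $- \frac{1302}{5286121} \approx -0.00024631$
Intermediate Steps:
$\frac{1}{\frac{1}{-1302} + 116 \left(-35\right)} = \frac{1}{- \frac{1}{1302} - 4060} = \frac{1}{- \frac{5286121}{1302}} = - \frac{1302}{5286121}$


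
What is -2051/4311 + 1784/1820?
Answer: 989501/1961505 ≈ 0.50446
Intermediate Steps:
-2051/4311 + 1784/1820 = -2051*1/4311 + 1784*(1/1820) = -2051/4311 + 446/455 = 989501/1961505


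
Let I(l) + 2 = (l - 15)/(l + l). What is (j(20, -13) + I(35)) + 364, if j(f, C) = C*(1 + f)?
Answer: 625/7 ≈ 89.286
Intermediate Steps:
I(l) = -2 + (-15 + l)/(2*l) (I(l) = -2 + (l - 15)/(l + l) = -2 + (-15 + l)/((2*l)) = -2 + (-15 + l)*(1/(2*l)) = -2 + (-15 + l)/(2*l))
(j(20, -13) + I(35)) + 364 = (-13*(1 + 20) + (3/2)*(-5 - 1*35)/35) + 364 = (-13*21 + (3/2)*(1/35)*(-5 - 35)) + 364 = (-273 + (3/2)*(1/35)*(-40)) + 364 = (-273 - 12/7) + 364 = -1923/7 + 364 = 625/7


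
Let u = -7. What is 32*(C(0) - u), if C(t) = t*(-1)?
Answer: 224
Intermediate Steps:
C(t) = -t
32*(C(0) - u) = 32*(-1*0 - 1*(-7)) = 32*(0 + 7) = 32*7 = 224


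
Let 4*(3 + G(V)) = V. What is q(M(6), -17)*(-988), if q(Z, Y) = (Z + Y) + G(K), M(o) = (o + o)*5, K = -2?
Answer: -39026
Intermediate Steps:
M(o) = 10*o (M(o) = (2*o)*5 = 10*o)
G(V) = -3 + V/4
q(Z, Y) = -7/2 + Y + Z (q(Z, Y) = (Z + Y) + (-3 + (¼)*(-2)) = (Y + Z) + (-3 - ½) = (Y + Z) - 7/2 = -7/2 + Y + Z)
q(M(6), -17)*(-988) = (-7/2 - 17 + 10*6)*(-988) = (-7/2 - 17 + 60)*(-988) = (79/2)*(-988) = -39026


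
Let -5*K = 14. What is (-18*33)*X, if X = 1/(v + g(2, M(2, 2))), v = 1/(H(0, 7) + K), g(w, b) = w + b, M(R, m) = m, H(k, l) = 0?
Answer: -2772/17 ≈ -163.06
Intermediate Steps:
K = -14/5 (K = -⅕*14 = -14/5 ≈ -2.8000)
g(w, b) = b + w
v = -5/14 (v = 1/(0 - 14/5) = 1/(-14/5) = -5/14 ≈ -0.35714)
X = 14/51 (X = 1/(-5/14 + (2 + 2)) = 1/(-5/14 + 4) = 1/(51/14) = 14/51 ≈ 0.27451)
(-18*33)*X = -18*33*(14/51) = -594*14/51 = -2772/17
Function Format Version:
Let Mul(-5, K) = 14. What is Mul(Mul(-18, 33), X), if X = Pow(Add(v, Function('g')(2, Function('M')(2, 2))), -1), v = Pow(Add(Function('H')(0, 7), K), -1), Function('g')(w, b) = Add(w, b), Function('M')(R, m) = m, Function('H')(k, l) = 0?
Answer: Rational(-2772, 17) ≈ -163.06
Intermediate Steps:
K = Rational(-14, 5) (K = Mul(Rational(-1, 5), 14) = Rational(-14, 5) ≈ -2.8000)
Function('g')(w, b) = Add(b, w)
v = Rational(-5, 14) (v = Pow(Add(0, Rational(-14, 5)), -1) = Pow(Rational(-14, 5), -1) = Rational(-5, 14) ≈ -0.35714)
X = Rational(14, 51) (X = Pow(Add(Rational(-5, 14), Add(2, 2)), -1) = Pow(Add(Rational(-5, 14), 4), -1) = Pow(Rational(51, 14), -1) = Rational(14, 51) ≈ 0.27451)
Mul(Mul(-18, 33), X) = Mul(Mul(-18, 33), Rational(14, 51)) = Mul(-594, Rational(14, 51)) = Rational(-2772, 17)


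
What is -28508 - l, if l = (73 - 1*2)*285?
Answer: -48743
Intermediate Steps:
l = 20235 (l = (73 - 2)*285 = 71*285 = 20235)
-28508 - l = -28508 - 1*20235 = -28508 - 20235 = -48743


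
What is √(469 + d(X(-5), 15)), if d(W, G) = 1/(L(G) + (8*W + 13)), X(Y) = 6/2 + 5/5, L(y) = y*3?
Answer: √422110/30 ≈ 21.657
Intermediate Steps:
L(y) = 3*y
X(Y) = 4 (X(Y) = 6*(½) + 5*(⅕) = 3 + 1 = 4)
d(W, G) = 1/(13 + 3*G + 8*W) (d(W, G) = 1/(3*G + (8*W + 13)) = 1/(3*G + (13 + 8*W)) = 1/(13 + 3*G + 8*W))
√(469 + d(X(-5), 15)) = √(469 + 1/(13 + 3*15 + 8*4)) = √(469 + 1/(13 + 45 + 32)) = √(469 + 1/90) = √(42211/90) = √422110/30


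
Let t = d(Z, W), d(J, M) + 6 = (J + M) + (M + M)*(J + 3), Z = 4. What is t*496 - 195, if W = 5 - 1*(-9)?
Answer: 102973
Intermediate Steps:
W = 14 (W = 5 + 9 = 14)
d(J, M) = -6 + J + M + 2*M*(3 + J) (d(J, M) = -6 + ((J + M) + (M + M)*(J + 3)) = -6 + ((J + M) + (2*M)*(3 + J)) = -6 + ((J + M) + 2*M*(3 + J)) = -6 + (J + M + 2*M*(3 + J)) = -6 + J + M + 2*M*(3 + J))
t = 208 (t = -6 + 4 + 7*14 + 2*4*14 = -6 + 4 + 98 + 112 = 208)
t*496 - 195 = 208*496 - 195 = 103168 - 195 = 102973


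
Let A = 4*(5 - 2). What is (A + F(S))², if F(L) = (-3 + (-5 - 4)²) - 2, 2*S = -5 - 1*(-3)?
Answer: 7744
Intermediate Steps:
S = -1 (S = (-5 - 1*(-3))/2 = (-5 + 3)/2 = (½)*(-2) = -1)
F(L) = 76 (F(L) = (-3 + (-9)²) - 2 = (-3 + 81) - 2 = 78 - 2 = 76)
A = 12 (A = 4*3 = 12)
(A + F(S))² = (12 + 76)² = 88² = 7744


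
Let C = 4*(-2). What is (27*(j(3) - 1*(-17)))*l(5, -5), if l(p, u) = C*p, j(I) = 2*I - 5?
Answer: -19440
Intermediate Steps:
C = -8
j(I) = -5 + 2*I
l(p, u) = -8*p
(27*(j(3) - 1*(-17)))*l(5, -5) = (27*((-5 + 2*3) - 1*(-17)))*(-8*5) = (27*((-5 + 6) + 17))*(-40) = (27*(1 + 17))*(-40) = (27*18)*(-40) = 486*(-40) = -19440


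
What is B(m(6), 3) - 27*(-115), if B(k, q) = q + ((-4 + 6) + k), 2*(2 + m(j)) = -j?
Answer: 3105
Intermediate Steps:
m(j) = -2 - j/2 (m(j) = -2 + (-j)/2 = -2 - j/2)
B(k, q) = 2 + k + q (B(k, q) = q + (2 + k) = 2 + k + q)
B(m(6), 3) - 27*(-115) = (2 + (-2 - ½*6) + 3) - 27*(-115) = (2 + (-2 - 3) + 3) + 3105 = (2 - 5 + 3) + 3105 = 0 + 3105 = 3105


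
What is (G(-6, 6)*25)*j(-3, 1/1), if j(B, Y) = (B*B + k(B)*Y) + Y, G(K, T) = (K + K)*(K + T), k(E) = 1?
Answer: 0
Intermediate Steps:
G(K, T) = 2*K*(K + T) (G(K, T) = (2*K)*(K + T) = 2*K*(K + T))
j(B, Y) = B**2 + 2*Y (j(B, Y) = (B*B + 1*Y) + Y = (B**2 + Y) + Y = (Y + B**2) + Y = B**2 + 2*Y)
(G(-6, 6)*25)*j(-3, 1/1) = ((2*(-6)*(-6 + 6))*25)*((-3)**2 + 2*(1/1)) = ((2*(-6)*0)*25)*(9 + 2*(1*1)) = (0*25)*(9 + 2*1) = 0*(9 + 2) = 0*11 = 0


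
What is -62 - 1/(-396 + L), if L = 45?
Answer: -21761/351 ≈ -61.997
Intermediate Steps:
-62 - 1/(-396 + L) = -62 - 1/(-396 + 45) = -62 - 1/(-351) = -62 - 1*(-1/351) = -62 + 1/351 = -21761/351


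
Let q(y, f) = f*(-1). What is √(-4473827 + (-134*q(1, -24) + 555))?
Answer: 2*I*√1119122 ≈ 2115.8*I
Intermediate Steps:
q(y, f) = -f
√(-4473827 + (-134*q(1, -24) + 555)) = √(-4473827 + (-(-134)*(-24) + 555)) = √(-4473827 + (-134*24 + 555)) = √(-4473827 + (-3216 + 555)) = √(-4473827 - 2661) = √(-4476488) = 2*I*√1119122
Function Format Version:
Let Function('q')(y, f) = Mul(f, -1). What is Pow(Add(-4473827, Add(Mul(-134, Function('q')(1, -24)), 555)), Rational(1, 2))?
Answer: Mul(2, I, Pow(1119122, Rational(1, 2))) ≈ Mul(2115.8, I)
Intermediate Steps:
Function('q')(y, f) = Mul(-1, f)
Pow(Add(-4473827, Add(Mul(-134, Function('q')(1, -24)), 555)), Rational(1, 2)) = Pow(Add(-4473827, Add(Mul(-134, Mul(-1, -24)), 555)), Rational(1, 2)) = Pow(Add(-4473827, Add(Mul(-134, 24), 555)), Rational(1, 2)) = Pow(Add(-4473827, Add(-3216, 555)), Rational(1, 2)) = Pow(Add(-4473827, -2661), Rational(1, 2)) = Pow(-4476488, Rational(1, 2)) = Mul(2, I, Pow(1119122, Rational(1, 2)))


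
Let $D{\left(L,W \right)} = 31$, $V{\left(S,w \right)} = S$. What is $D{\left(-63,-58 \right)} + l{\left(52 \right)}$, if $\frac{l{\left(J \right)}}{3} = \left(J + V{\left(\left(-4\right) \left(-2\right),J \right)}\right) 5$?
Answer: $931$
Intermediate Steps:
$l{\left(J \right)} = 120 + 15 J$ ($l{\left(J \right)} = 3 \left(J - -8\right) 5 = 3 \left(J + 8\right) 5 = 3 \left(8 + J\right) 5 = 3 \left(40 + 5 J\right) = 120 + 15 J$)
$D{\left(-63,-58 \right)} + l{\left(52 \right)} = 31 + \left(120 + 15 \cdot 52\right) = 31 + \left(120 + 780\right) = 31 + 900 = 931$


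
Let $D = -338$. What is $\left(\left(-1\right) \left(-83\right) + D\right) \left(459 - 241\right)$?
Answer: $-55590$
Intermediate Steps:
$\left(\left(-1\right) \left(-83\right) + D\right) \left(459 - 241\right) = \left(\left(-1\right) \left(-83\right) - 338\right) \left(459 - 241\right) = \left(83 - 338\right) 218 = \left(-255\right) 218 = -55590$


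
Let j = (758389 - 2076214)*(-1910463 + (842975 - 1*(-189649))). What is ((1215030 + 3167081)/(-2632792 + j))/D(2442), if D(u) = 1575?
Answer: 4382111/1822015987128225 ≈ 2.4051e-9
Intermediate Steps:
j = 1156838180175 (j = -1317825*(-1910463 + (842975 + 189649)) = -1317825*(-1910463 + 1032624) = -1317825*(-877839) = 1156838180175)
((1215030 + 3167081)/(-2632792 + j))/D(2442) = ((1215030 + 3167081)/(-2632792 + 1156838180175))/1575 = (4382111/1156835547383)*(1/1575) = 4382111/1822015987128225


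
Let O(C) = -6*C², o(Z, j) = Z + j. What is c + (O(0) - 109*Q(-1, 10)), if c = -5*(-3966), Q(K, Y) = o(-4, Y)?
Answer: 19176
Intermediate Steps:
Q(K, Y) = -4 + Y
c = 19830
c + (O(0) - 109*Q(-1, 10)) = 19830 + (-6*0² - 109*(-4 + 10)) = 19830 + (-6*0 - 109*6) = 19830 + (0 - 654) = 19830 - 654 = 19176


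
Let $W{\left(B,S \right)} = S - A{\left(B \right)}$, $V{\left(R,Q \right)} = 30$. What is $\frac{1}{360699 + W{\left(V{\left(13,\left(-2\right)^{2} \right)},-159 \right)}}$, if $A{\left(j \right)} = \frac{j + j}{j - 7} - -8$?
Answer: $\frac{23}{8292176} \approx 2.7737 \cdot 10^{-6}$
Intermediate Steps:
$A{\left(j \right)} = 8 + \frac{2 j}{-7 + j}$ ($A{\left(j \right)} = \frac{2 j}{-7 + j} + 8 = 8 + \frac{2 j}{-7 + j}$)
$W{\left(B,S \right)} = S - \frac{2 \left(-28 + 5 B\right)}{-7 + B}$
$\frac{1}{360699 + W{\left(V{\left(13,\left(-2\right)^{2} \right)},-159 \right)}} = \frac{1}{360699 + \frac{56 - 300 - 159 \left(-7 + 30\right)}{-7 + 30}} = \frac{1}{360699 + \frac{56 - 300 - 3657}{23}} = \frac{1}{360699 + \frac{1}{23} \left(-3901\right)} = \frac{1}{360699 - \frac{3901}{23}} = \frac{1}{\frac{8292176}{23}} = \frac{23}{8292176}$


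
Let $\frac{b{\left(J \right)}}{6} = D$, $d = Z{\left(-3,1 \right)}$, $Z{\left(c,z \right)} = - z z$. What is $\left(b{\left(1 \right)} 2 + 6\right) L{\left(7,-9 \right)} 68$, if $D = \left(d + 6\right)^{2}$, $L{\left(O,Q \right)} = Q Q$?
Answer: $1685448$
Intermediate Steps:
$Z{\left(c,z \right)} = - z^{2}$
$d = -1$ ($d = - 1^{2} = \left(-1\right) 1 = -1$)
$L{\left(O,Q \right)} = Q^{2}$
$D = 25$ ($D = \left(-1 + 6\right)^{2} = 5^{2} = 25$)
$b{\left(J \right)} = 150$ ($b{\left(J \right)} = 6 \cdot 25 = 150$)
$\left(b{\left(1 \right)} 2 + 6\right) L{\left(7,-9 \right)} 68 = \left(150 \cdot 2 + 6\right) \left(-9\right)^{2} \cdot 68 = \left(300 + 6\right) 81 \cdot 68 = 306 \cdot 81 \cdot 68 = 24786 \cdot 68 = 1685448$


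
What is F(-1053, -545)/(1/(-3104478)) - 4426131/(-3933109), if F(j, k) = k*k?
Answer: -3626749613798920419/3933109 ≈ -9.2211e+11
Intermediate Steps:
F(j, k) = k²
F(-1053, -545)/(1/(-3104478)) - 4426131/(-3933109) = (-545)²/(1/(-3104478)) - 4426131/(-3933109) = 297025/(-1/3104478) - 4426131*(-1/3933109) = 297025*(-3104478) + 4426131/3933109 = -922107577950 + 4426131/3933109 = -3626749613798920419/3933109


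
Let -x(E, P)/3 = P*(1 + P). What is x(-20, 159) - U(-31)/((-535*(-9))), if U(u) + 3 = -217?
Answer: -73496116/963 ≈ -76320.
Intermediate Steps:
U(u) = -220 (U(u) = -3 - 217 = -220)
x(E, P) = -3*P*(1 + P)
x(-20, 159) - U(-31)/((-535*(-9))) = -3*159*(1 + 159) - (-220)/((-535*(-9))) = -3*159*160 - (-220)/4815 = -76320 - (-220)/4815 = -76320 - 1*(-44/963) = -76320 + 44/963 = -73496116/963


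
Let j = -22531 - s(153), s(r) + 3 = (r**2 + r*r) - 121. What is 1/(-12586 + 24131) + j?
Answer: -799202624/11545 ≈ -69225.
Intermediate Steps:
s(r) = -124 + 2*r**2 (s(r) = -3 + ((r**2 + r*r) - 121) = -3 + ((r**2 + r**2) - 121) = -3 + (2*r**2 - 121) = -3 + (-121 + 2*r**2) = -124 + 2*r**2)
j = -69225 (j = -22531 - (-124 + 2*153**2) = -22531 - (-124 + 2*23409) = -22531 - (-124 + 46818) = -22531 - 1*46694 = -22531 - 46694 = -69225)
1/(-12586 + 24131) + j = 1/(-12586 + 24131) - 69225 = 1/11545 - 69225 = -799202624/11545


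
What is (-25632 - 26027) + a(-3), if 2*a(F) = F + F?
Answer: -51662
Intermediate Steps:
a(F) = F (a(F) = (F + F)/2 = (2*F)/2 = F)
(-25632 - 26027) + a(-3) = (-25632 - 26027) - 3 = -51659 - 3 = -51662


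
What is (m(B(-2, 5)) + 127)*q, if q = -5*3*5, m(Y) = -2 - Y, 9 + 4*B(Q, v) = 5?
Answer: -9450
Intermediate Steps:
B(Q, v) = -1 (B(Q, v) = -9/4 + (¼)*5 = -9/4 + 5/4 = -1)
q = -75 (q = -15*5 = -75)
(m(B(-2, 5)) + 127)*q = ((-2 - 1*(-1)) + 127)*(-75) = ((-2 + 1) + 127)*(-75) = (-1 + 127)*(-75) = 126*(-75) = -9450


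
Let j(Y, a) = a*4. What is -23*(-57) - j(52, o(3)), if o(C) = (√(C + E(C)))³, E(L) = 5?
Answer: 1311 - 64*√2 ≈ 1220.5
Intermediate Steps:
o(C) = (5 + C)^(3/2) (o(C) = (√(C + 5))³ = (√(5 + C))³ = (5 + C)^(3/2))
j(Y, a) = 4*a
-23*(-57) - j(52, o(3)) = -23*(-57) - 4*(5 + 3)^(3/2) = 1311 - 4*8^(3/2) = 1311 - 4*16*√2 = 1311 - 64*√2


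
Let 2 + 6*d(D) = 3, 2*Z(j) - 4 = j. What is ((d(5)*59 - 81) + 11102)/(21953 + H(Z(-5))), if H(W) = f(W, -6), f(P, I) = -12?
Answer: 66185/131646 ≈ 0.50275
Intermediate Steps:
Z(j) = 2 + j/2
d(D) = 1/6 (d(D) = -1/3 + (1/6)*3 = -1/3 + 1/2 = 1/6)
H(W) = -12
((d(5)*59 - 81) + 11102)/(21953 + H(Z(-5))) = (((1/6)*59 - 81) + 11102)/(21953 - 12) = ((59/6 - 81) + 11102)/21941 = (-427/6 + 11102)*(1/21941) = (66185/6)*(1/21941) = 66185/131646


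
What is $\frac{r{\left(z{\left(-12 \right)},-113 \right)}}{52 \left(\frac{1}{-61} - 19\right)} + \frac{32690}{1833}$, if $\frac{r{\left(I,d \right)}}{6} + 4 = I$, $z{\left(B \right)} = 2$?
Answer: $\frac{37946203}{2126280} \approx 17.846$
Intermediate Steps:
$r{\left(I,d \right)} = -24 + 6 I$
$\frac{r{\left(z{\left(-12 \right)},-113 \right)}}{52 \left(\frac{1}{-61} - 19\right)} + \frac{32690}{1833} = \frac{-24 + 6 \cdot 2}{52 \left(\frac{1}{-61} - 19\right)} + \frac{32690}{1833} = \frac{-24 + 12}{52 \left(- \frac{1}{61} - 19\right)} + 32690 \cdot \frac{1}{1833} = - \frac{12}{52 \left(- \frac{1160}{61}\right)} + \frac{32690}{1833} = - \frac{12}{- \frac{60320}{61}} + \frac{32690}{1833} = \left(-12\right) \left(- \frac{61}{60320}\right) + \frac{32690}{1833} = \frac{183}{15080} + \frac{32690}{1833} = \frac{37946203}{2126280}$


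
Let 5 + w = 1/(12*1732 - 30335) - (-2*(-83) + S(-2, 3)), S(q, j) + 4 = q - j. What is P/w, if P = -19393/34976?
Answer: 185222543/54117070688 ≈ 0.0034226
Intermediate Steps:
S(q, j) = -4 + q - j (S(q, j) = -4 + (q - j) = -4 + q - j)
P = -19393/34976 (P = -19393*1/34976 = -19393/34976 ≈ -0.55447)
w = -1547263/9551 (w = -5 + (1/(12*1732 - 30335) - (-2*(-83) + (-4 - 2 - 1*3))) = -5 + (1/(20784 - 30335) - (166 + (-4 - 2 - 3))) = -5 + (1/(-9551) - (166 - 9)) = -5 + (-1/9551 - 1*157) = -5 + (-1/9551 - 157) = -5 - 1499508/9551 = -1547263/9551 ≈ -162.00)
P/w = -19393/(34976*(-1547263/9551)) = -19393/34976*(-9551/1547263) = 185222543/54117070688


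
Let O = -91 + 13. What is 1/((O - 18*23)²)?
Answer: 1/242064 ≈ 4.1311e-6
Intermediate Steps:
O = -78
1/((O - 18*23)²) = 1/((-78 - 18*23)²) = 1/((-78 - 414)²) = 1/((-492)²) = 1/242064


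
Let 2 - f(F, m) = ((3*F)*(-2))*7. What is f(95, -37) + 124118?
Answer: 128110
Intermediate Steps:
f(F, m) = 2 + 42*F (f(F, m) = 2 - (3*F)*(-2)*7 = 2 - (-6*F)*7 = 2 - (-42)*F = 2 + 42*F)
f(95, -37) + 124118 = (2 + 42*95) + 124118 = (2 + 3990) + 124118 = 3992 + 124118 = 128110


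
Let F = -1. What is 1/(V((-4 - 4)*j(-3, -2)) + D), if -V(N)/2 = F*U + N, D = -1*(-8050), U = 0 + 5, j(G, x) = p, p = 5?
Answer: 1/8140 ≈ 0.00012285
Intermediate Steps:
j(G, x) = 5
U = 5
D = 8050
V(N) = 10 - 2*N (V(N) = -2*(-1*5 + N) = -2*(-5 + N) = 10 - 2*N)
1/(V((-4 - 4)*j(-3, -2)) + D) = 1/((10 - 2*(-4 - 4)*5) + 8050) = 1/((10 - (-16)*5) + 8050) = 1/((10 - 2*(-40)) + 8050) = 1/((10 + 80) + 8050) = 1/(90 + 8050) = 1/8140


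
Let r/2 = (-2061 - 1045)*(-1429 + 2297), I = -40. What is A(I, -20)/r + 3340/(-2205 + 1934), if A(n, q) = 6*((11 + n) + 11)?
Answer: -4502326043/365309084 ≈ -12.325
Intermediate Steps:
A(n, q) = 132 + 6*n (A(n, q) = 6*(22 + n) = 132 + 6*n)
r = -5392016 (r = 2*((-2061 - 1045)*(-1429 + 2297)) = 2*(-3106*868) = 2*(-2696008) = -5392016)
A(I, -20)/r + 3340/(-2205 + 1934) = (132 + 6*(-40))/(-5392016) + 3340/(-2205 + 1934) = (132 - 240)*(-1/5392016) + 3340/(-271) = -108*(-1/5392016) + 3340*(-1/271) = 27/1348004 - 3340/271 = -4502326043/365309084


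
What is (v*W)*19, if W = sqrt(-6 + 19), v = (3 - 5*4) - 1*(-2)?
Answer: -285*sqrt(13) ≈ -1027.6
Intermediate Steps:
v = -15 (v = (3 - 20) + 2 = -17 + 2 = -15)
W = sqrt(13) ≈ 3.6056
(v*W)*19 = -15*sqrt(13)*19 = -285*sqrt(13)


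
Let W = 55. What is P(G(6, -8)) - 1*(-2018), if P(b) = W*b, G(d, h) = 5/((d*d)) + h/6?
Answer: 70283/36 ≈ 1952.3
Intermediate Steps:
G(d, h) = 5/d² + h/6 (G(d, h) = 5/(d²) + h*(⅙) = 5/d² + h/6)
P(b) = 55*b
P(G(6, -8)) - 1*(-2018) = 55*(5/6² + (⅙)*(-8)) - 1*(-2018) = 55*(5*(1/36) - 4/3) + 2018 = 55*(5/36 - 4/3) + 2018 = 55*(-43/36) + 2018 = -2365/36 + 2018 = 70283/36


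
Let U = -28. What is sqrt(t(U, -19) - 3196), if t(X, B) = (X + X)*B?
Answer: 2*I*sqrt(533) ≈ 46.174*I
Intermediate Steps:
t(X, B) = 2*B*X (t(X, B) = (2*X)*B = 2*B*X)
sqrt(t(U, -19) - 3196) = sqrt(2*(-19)*(-28) - 3196) = sqrt(1064 - 3196) = sqrt(-2132) = 2*I*sqrt(533)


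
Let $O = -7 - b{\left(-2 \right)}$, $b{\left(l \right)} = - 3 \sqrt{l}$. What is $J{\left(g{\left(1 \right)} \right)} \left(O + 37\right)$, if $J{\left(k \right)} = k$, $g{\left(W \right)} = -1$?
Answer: $-30 - 3 i \sqrt{2} \approx -30.0 - 4.2426 i$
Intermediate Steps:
$O = -7 + 3 i \sqrt{2}$ ($O = -7 - - 3 \sqrt{-2} = -7 - - 3 i \sqrt{2} = -7 + 3 i \sqrt{2} \approx -7.0 + 4.2426 i$)
$J{\left(g{\left(1 \right)} \right)} \left(O + 37\right) = - (\left(-7 + 3 i \sqrt{2}\right) + 37) = - (30 + 3 i \sqrt{2}) = -30 - 3 i \sqrt{2}$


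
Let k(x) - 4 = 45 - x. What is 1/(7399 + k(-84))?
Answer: 1/7532 ≈ 0.00013277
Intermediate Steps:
k(x) = 49 - x (k(x) = 4 + (45 - x) = 49 - x)
1/(7399 + k(-84)) = 1/(7399 + (49 - 1*(-84))) = 1/(7399 + (49 + 84)) = 1/(7399 + 133) = 1/7532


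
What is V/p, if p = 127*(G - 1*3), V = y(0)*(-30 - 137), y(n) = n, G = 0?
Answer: 0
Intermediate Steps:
V = 0 (V = 0*(-30 - 137) = 0*(-167) = 0)
p = -381 (p = 127*(0 - 1*3) = 127*(0 - 3) = 127*(-3) = -381)
V/p = 0/(-381) = 0*(-1/381) = 0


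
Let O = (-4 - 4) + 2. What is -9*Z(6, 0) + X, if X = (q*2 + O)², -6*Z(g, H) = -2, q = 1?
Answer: 13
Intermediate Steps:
Z(g, H) = ⅓ (Z(g, H) = -⅙*(-2) = ⅓)
O = -6 (O = -8 + 2 = -6)
X = 16 (X = (1*2 - 6)² = (2 - 6)² = (-4)² = 16)
-9*Z(6, 0) + X = -9*⅓ + 16 = -3 + 16 = 13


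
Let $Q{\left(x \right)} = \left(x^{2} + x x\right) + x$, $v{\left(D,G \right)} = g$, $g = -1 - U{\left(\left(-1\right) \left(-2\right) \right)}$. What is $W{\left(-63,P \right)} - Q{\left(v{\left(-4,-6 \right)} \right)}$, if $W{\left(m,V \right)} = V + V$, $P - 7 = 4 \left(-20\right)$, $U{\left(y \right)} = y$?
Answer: $-161$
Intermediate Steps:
$P = -73$ ($P = 7 + 4 \left(-20\right) = 7 - 80 = -73$)
$g = -3$ ($g = -1 - \left(-1\right) \left(-2\right) = -1 - 2 = -3$)
$W{\left(m,V \right)} = 2 V$
$v{\left(D,G \right)} = -3$
$Q{\left(x \right)} = x + 2 x^{2}$ ($Q{\left(x \right)} = \left(x^{2} + x^{2}\right) + x = 2 x^{2} + x = x + 2 x^{2}$)
$W{\left(-63,P \right)} - Q{\left(v{\left(-4,-6 \right)} \right)} = 2 \left(-73\right) - - 3 \left(1 + 2 \left(-3\right)\right) = -146 - - 3 \left(1 - 6\right) = -146 - \left(-3\right) \left(-5\right) = -146 - 15 = -161$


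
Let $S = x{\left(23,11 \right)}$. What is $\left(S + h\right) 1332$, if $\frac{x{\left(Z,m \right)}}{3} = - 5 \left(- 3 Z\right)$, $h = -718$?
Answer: $422244$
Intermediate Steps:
$x{\left(Z,m \right)} = 45 Z$ ($x{\left(Z,m \right)} = 3 \left(- 5 \left(- 3 Z\right)\right) = 3 \cdot 15 Z = 45 Z$)
$S = 1035$ ($S = 45 \cdot 23 = 1035$)
$\left(S + h\right) 1332 = \left(1035 - 718\right) 1332 = 317 \cdot 1332 = 422244$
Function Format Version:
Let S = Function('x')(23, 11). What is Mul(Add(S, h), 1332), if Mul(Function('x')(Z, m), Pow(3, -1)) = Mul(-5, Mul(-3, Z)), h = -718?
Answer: 422244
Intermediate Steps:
Function('x')(Z, m) = Mul(45, Z) (Function('x')(Z, m) = Mul(3, Mul(-5, Mul(-3, Z))) = Mul(3, Mul(15, Z)) = Mul(45, Z))
S = 1035 (S = Mul(45, 23) = 1035)
Mul(Add(S, h), 1332) = Mul(Add(1035, -718), 1332) = Mul(317, 1332) = 422244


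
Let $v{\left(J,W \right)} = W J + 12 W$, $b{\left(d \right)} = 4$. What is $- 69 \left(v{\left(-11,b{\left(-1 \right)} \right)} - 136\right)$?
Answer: $9108$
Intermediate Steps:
$v{\left(J,W \right)} = 12 W + J W$ ($v{\left(J,W \right)} = J W + 12 W = 12 W + J W$)
$- 69 \left(v{\left(-11,b{\left(-1 \right)} \right)} - 136\right) = - 69 \left(4 \left(12 - 11\right) - 136\right) = - 69 \left(4 \cdot 1 - 136\right) = - 69 \left(4 - 136\right) = \left(-69\right) \left(-132\right) = 9108$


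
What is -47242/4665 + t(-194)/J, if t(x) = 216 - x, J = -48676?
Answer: -1150732121/113536770 ≈ -10.135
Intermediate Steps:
-47242/4665 + t(-194)/J = -47242/4665 + (216 - 1*(-194))/(-48676) = -47242*1/4665 + (216 + 194)*(-1/48676) = -47242/4665 + 410*(-1/48676) = -47242/4665 - 205/24338 = -1150732121/113536770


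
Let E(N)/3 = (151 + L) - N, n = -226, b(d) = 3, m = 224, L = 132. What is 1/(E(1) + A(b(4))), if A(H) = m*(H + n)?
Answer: -1/49106 ≈ -2.0364e-5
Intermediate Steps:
E(N) = 849 - 3*N (E(N) = 3*((151 + 132) - N) = 3*(283 - N) = 849 - 3*N)
A(H) = -50624 + 224*H (A(H) = 224*(H - 226) = 224*(-226 + H) = -50624 + 224*H)
1/(E(1) + A(b(4))) = 1/((849 - 3*1) + (-50624 + 224*3)) = 1/((849 - 3) + (-50624 + 672)) = 1/(846 - 49952) = 1/(-49106) = -1/49106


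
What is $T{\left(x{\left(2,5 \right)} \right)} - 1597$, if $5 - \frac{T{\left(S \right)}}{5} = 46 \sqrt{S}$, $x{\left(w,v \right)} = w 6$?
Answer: $-1572 - 460 \sqrt{3} \approx -2368.7$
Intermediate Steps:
$x{\left(w,v \right)} = 6 w$
$T{\left(S \right)} = 25 - 230 \sqrt{S}$ ($T{\left(S \right)} = 25 - 5 \cdot 46 \sqrt{S} = 25 - 230 \sqrt{S}$)
$T{\left(x{\left(2,5 \right)} \right)} - 1597 = \left(25 - 230 \sqrt{6 \cdot 2}\right) - 1597 = \left(25 - 230 \sqrt{12}\right) - 1597 = \left(25 - 230 \cdot 2 \sqrt{3}\right) - 1597 = \left(25 - 460 \sqrt{3}\right) - 1597 = -1572 - 460 \sqrt{3}$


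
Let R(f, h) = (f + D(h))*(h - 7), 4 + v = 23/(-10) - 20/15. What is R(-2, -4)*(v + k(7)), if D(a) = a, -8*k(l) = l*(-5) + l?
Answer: -1364/5 ≈ -272.80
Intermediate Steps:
v = -229/30 (v = -4 + (23/(-10) - 20/15) = -4 + (23*(-1/10) - 20*1/15) = -4 + (-23/10 - 4/3) = -4 - 109/30 = -229/30 ≈ -7.6333)
k(l) = l/2 (k(l) = -(l*(-5) + l)/8 = -(-5*l + l)/8 = -(-1)*l/2 = l/2)
R(f, h) = (-7 + h)*(f + h) (R(f, h) = (f + h)*(h - 7) = (f + h)*(-7 + h) = (-7 + h)*(f + h))
R(-2, -4)*(v + k(7)) = ((-4)**2 - 7*(-2) - 7*(-4) - 2*(-4))*(-229/30 + (1/2)*7) = (16 + 14 + 28 + 8)*(-229/30 + 7/2) = 66*(-62/15) = -1364/5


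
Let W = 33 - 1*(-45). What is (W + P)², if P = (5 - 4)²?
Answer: 6241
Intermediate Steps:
W = 78 (W = 33 + 45 = 78)
P = 1 (P = 1² = 1)
(W + P)² = (78 + 1)² = 79² = 6241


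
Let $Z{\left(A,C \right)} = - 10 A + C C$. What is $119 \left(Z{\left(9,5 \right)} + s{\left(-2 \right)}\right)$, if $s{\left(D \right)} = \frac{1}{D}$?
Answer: $- \frac{15589}{2} \approx -7794.5$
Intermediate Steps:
$Z{\left(A,C \right)} = C^{2} - 10 A$ ($Z{\left(A,C \right)} = - 10 A + C^{2} = C^{2} - 10 A$)
$119 \left(Z{\left(9,5 \right)} + s{\left(-2 \right)}\right) = 119 \left(\left(5^{2} - 90\right) + \frac{1}{-2}\right) = 119 \left(\left(25 - 90\right) - \frac{1}{2}\right) = 119 \left(-65 - \frac{1}{2}\right) = 119 \left(- \frac{131}{2}\right) = - \frac{15589}{2}$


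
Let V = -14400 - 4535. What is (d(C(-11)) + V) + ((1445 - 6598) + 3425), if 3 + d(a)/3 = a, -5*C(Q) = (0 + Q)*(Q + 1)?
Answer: -20738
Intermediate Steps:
V = -18935
C(Q) = -Q*(1 + Q)/5 (C(Q) = -(0 + Q)*(Q + 1)/5 = -Q*(1 + Q)/5)
d(a) = -9 + 3*a
(d(C(-11)) + V) + ((1445 - 6598) + 3425) = ((-9 + 3*(-⅕*(-11)*(1 - 11))) - 18935) + ((1445 - 6598) + 3425) = ((-9 + 3*(-⅕*(-11)*(-10))) - 18935) + (-5153 + 3425) = ((-9 + 3*(-22)) - 18935) - 1728 = ((-9 - 66) - 18935) - 1728 = (-75 - 18935) - 1728 = -19010 - 1728 = -20738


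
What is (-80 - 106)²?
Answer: 34596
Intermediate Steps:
(-80 - 106)² = (-186)² = 34596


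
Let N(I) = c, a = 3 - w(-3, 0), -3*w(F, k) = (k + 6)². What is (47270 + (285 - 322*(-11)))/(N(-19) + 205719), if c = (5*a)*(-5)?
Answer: 51097/205344 ≈ 0.24884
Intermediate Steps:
w(F, k) = -(6 + k)²/3 (w(F, k) = -(k + 6)²/3 = -(6 + k)²/3)
a = 15 (a = 3 - (-1)*(6 + 0)²/3 = 3 - (-1)*6²/3 = 3 - (-1)*36/3 = 3 - 1*(-12) = 3 + 12 = 15)
c = -375 (c = (5*15)*(-5) = 75*(-5) = -375)
N(I) = -375
(47270 + (285 - 322*(-11)))/(N(-19) + 205719) = (47270 + (285 - 322*(-11)))/(-375 + 205719) = (47270 + (285 + 3542))/205344 = (47270 + 3827)*(1/205344) = 51097*(1/205344) = 51097/205344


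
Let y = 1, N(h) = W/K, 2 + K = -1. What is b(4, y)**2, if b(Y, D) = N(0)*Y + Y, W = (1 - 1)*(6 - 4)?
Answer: 16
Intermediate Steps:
W = 0 (W = 0*2 = 0)
K = -3 (K = -2 - 1 = -3)
N(h) = 0 (N(h) = 0/(-3) = 0*(-1/3) = 0)
b(Y, D) = Y (b(Y, D) = 0*Y + Y = 0 + Y = Y)
b(4, y)**2 = 4**2 = 16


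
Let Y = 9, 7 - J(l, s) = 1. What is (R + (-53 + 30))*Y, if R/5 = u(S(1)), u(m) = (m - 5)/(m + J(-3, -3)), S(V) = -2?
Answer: -1143/4 ≈ -285.75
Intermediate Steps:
J(l, s) = 6 (J(l, s) = 7 - 1*1 = 7 - 1 = 6)
u(m) = (-5 + m)/(6 + m) (u(m) = (m - 5)/(m + 6) = (-5 + m)/(6 + m))
R = -35/4 (R = 5*((-5 - 2)/(6 - 2)) = 5*(-7/4) = -35/4 ≈ -8.7500)
(R + (-53 + 30))*Y = (-35/4 + (-53 + 30))*9 = (-35/4 - 23)*9 = -127/4*9 = -1143/4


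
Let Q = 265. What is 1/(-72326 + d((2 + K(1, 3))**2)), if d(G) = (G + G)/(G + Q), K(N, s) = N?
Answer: -137/9908653 ≈ -1.3826e-5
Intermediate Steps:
d(G) = 2*G/(265 + G) (d(G) = (G + G)/(G + 265) = (2*G)/(265 + G) = 2*G/(265 + G))
1/(-72326 + d((2 + K(1, 3))**2)) = 1/(-72326 + 2*(2 + 1)**2/(265 + (2 + 1)**2)) = 1/(-72326 + 2*3**2/(265 + 3**2)) = 1/(-72326 + 2*9/(265 + 9)) = 1/(-72326 + 2*9/274) = 1/(-72326 + 2*9*(1/274)) = 1/(-72326 + 9/137) = 1/(-9908653/137) = -137/9908653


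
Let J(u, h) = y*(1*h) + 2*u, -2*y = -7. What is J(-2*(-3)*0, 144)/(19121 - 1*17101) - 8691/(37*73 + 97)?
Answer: -4036407/1412990 ≈ -2.8566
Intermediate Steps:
y = 7/2 (y = -½*(-7) = 7/2 ≈ 3.5000)
J(u, h) = 2*u + 7*h/2 (J(u, h) = 7*(1*h)/2 + 2*u = 7*h/2 + 2*u = 2*u + 7*h/2)
J(-2*(-3)*0, 144)/(19121 - 1*17101) - 8691/(37*73 + 97) = (2*(-2*(-3)*0) + (7/2)*144)/(19121 - 1*17101) - 8691/(37*73 + 97) = (2*(6*0) + 504)/(19121 - 17101) - 8691/(2701 + 97) = (2*0 + 504)/2020 - 8691/2798 = (0 + 504)*(1/2020) - 8691*1/2798 = 504*(1/2020) - 8691/2798 = 126/505 - 8691/2798 = -4036407/1412990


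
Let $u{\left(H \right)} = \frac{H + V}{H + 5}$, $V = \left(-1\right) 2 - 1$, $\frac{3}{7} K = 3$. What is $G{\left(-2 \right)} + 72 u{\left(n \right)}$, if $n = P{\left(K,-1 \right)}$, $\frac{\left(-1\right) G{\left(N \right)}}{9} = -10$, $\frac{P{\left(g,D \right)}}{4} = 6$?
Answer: $\frac{4122}{29} \approx 142.14$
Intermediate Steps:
$K = 7$ ($K = \frac{7}{3} \cdot 3 = 7$)
$P{\left(g,D \right)} = 24$ ($P{\left(g,D \right)} = 4 \cdot 6 = 24$)
$V = -3$ ($V = -2 - 1 = -3$)
$G{\left(N \right)} = 90$ ($G{\left(N \right)} = \left(-9\right) \left(-10\right) = 90$)
$n = 24$
$u{\left(H \right)} = \frac{-3 + H}{5 + H}$ ($u{\left(H \right)} = \frac{H - 3}{H + 5} = \frac{-3 + H}{5 + H}$)
$G{\left(-2 \right)} + 72 u{\left(n \right)} = 90 + 72 \frac{-3 + 24}{5 + 24} = 90 + 72 \cdot \frac{1}{29} \cdot 21 = 90 + 72 \cdot \frac{21}{29} = 90 + \frac{1512}{29} = \frac{4122}{29}$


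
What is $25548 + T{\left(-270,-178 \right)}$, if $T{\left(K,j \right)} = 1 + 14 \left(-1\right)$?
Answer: $25535$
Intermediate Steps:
$T{\left(K,j \right)} = -13$ ($T{\left(K,j \right)} = 1 - 14 = -13$)
$25548 + T{\left(-270,-178 \right)} = 25548 - 13 = 25535$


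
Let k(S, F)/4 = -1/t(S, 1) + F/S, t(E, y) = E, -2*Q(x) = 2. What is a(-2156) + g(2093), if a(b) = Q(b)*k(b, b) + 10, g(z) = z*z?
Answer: 2361173044/539 ≈ 4.3807e+6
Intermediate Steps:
Q(x) = -1 (Q(x) = -1/2*2 = -1)
g(z) = z**2
k(S, F) = -4/S + 4*F/S (k(S, F) = 4*(-1/S + F/S) = -4/S + 4*F/S)
a(b) = 10 - 4*(-1 + b)/b (a(b) = -4*(-1 + b)/b + 10 = 10 - 4*(-1 + b)/b)
a(-2156) + g(2093) = (6 + 4/(-2156)) + 2093**2 = (6 + 4*(-1/2156)) + 4380649 = (6 - 1/539) + 4380649 = 3233/539 + 4380649 = 2361173044/539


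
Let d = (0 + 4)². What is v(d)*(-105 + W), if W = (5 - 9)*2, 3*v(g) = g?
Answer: -1808/3 ≈ -602.67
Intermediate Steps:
d = 16 (d = 4² = 16)
v(g) = g/3
W = -8 (W = -4*2 = -8)
v(d)*(-105 + W) = ((⅓)*16)*(-105 - 8) = (16/3)*(-113) = -1808/3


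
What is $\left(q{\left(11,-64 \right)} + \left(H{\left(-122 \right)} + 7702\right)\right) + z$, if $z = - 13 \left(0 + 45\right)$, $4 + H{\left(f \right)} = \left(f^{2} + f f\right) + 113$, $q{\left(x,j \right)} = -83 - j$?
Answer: $36975$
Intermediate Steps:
$H{\left(f \right)} = 109 + 2 f^{2}$ ($H{\left(f \right)} = -4 + \left(\left(f^{2} + f f\right) + 113\right) = -4 + \left(\left(f^{2} + f^{2}\right) + 113\right) = -4 + \left(2 f^{2} + 113\right) = -4 + \left(113 + 2 f^{2}\right) = 109 + 2 f^{2}$)
$z = -585$ ($z = \left(-13\right) 45 = -585$)
$\left(q{\left(11,-64 \right)} + \left(H{\left(-122 \right)} + 7702\right)\right) + z = \left(\left(-83 - -64\right) + \left(\left(109 + 2 \left(-122\right)^{2}\right) + 7702\right)\right) - 585 = \left(\left(-83 + 64\right) + \left(\left(109 + 2 \cdot 14884\right) + 7702\right)\right) - 585 = \left(-19 + \left(\left(109 + 29768\right) + 7702\right)\right) - 585 = \left(-19 + \left(29877 + 7702\right)\right) - 585 = \left(-19 + 37579\right) - 585 = 37560 - 585 = 36975$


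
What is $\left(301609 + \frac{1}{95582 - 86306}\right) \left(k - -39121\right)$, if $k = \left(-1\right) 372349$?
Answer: $- \frac{77690027885365}{773} \approx -1.005 \cdot 10^{11}$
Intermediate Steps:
$k = -372349$
$\left(301609 + \frac{1}{95582 - 86306}\right) \left(k - -39121\right) = \left(301609 + \frac{1}{95582 - 86306}\right) \left(-372349 - -39121\right) = \left(301609 + \frac{1}{9276}\right) \left(-372349 + 39121\right) = \left(301609 + \frac{1}{9276}\right) \left(-333228\right) = \frac{2797725085}{9276} \left(-333228\right) = - \frac{77690027885365}{773}$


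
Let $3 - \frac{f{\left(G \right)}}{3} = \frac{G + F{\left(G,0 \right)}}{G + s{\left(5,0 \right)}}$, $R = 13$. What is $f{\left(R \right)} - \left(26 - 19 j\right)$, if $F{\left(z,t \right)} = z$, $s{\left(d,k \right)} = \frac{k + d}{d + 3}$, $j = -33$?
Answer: $- \frac{70820}{109} \approx -649.72$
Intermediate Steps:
$s{\left(d,k \right)} = \frac{d + k}{3 + d}$
$f{\left(G \right)} = 9 - \frac{6 G}{\frac{5}{8} + G}$ ($f{\left(G \right)} = 9 - 3 \frac{G + G}{G + \frac{5 + 0}{3 + 5}} = 9 - 3 \frac{2 G}{G + \frac{1}{8} \cdot 5} = 9 - 3 \frac{2 G}{G + \frac{5}{8}} = 9 - 3 \frac{2 G}{\frac{5}{8} + G} = 9 - \frac{6 G}{\frac{5}{8} + G}$)
$f{\left(R \right)} - \left(26 - 19 j\right) = \frac{3 \left(15 + 8 \cdot 13\right)}{5 + 8 \cdot 13} - \left(26 - -627\right) = \frac{3 \left(15 + 104\right)}{5 + 104} - \left(26 + 627\right) = 3 \cdot \frac{1}{109} \cdot 119 - 653 = \frac{357}{109} - 653 = - \frac{70820}{109}$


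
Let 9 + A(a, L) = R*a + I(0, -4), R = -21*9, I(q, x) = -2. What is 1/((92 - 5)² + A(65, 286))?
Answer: -1/4727 ≈ -0.00021155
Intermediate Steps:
R = -189
A(a, L) = -11 - 189*a (A(a, L) = -9 + (-189*a - 2) = -9 + (-2 - 189*a) = -11 - 189*a)
1/((92 - 5)² + A(65, 286)) = 1/((92 - 5)² + (-11 - 189*65)) = 1/(87² + (-11 - 12285)) = 1/(7569 - 12296) = 1/(-4727) = -1/4727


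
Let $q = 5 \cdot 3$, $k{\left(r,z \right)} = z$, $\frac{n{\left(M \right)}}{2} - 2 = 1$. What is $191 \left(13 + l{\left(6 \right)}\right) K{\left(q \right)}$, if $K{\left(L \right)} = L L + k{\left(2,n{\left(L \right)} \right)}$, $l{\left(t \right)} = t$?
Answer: $838299$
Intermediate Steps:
$n{\left(M \right)} = 6$ ($n{\left(M \right)} = 4 + 2 \cdot 1 = 4 + 2 = 6$)
$q = 15$
$K{\left(L \right)} = 6 + L^{2}$ ($K{\left(L \right)} = L L + 6 = L^{2} + 6 = 6 + L^{2}$)
$191 \left(13 + l{\left(6 \right)}\right) K{\left(q \right)} = 191 \left(13 + 6\right) \left(6 + 15^{2}\right) = 191 \cdot 19 \left(6 + 225\right) = 191 \cdot 19 \cdot 231 = 191 \cdot 4389 = 838299$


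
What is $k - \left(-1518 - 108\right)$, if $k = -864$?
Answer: $762$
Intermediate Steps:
$k - \left(-1518 - 108\right) = -864 - \left(-1518 - 108\right) = -864 - -1626 = -864 + 1626 = 762$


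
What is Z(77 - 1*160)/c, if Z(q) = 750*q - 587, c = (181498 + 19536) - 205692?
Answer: 62837/4658 ≈ 13.490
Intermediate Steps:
c = -4658 (c = 201034 - 205692 = -4658)
Z(q) = -587 + 750*q
Z(77 - 1*160)/c = (-587 + 750*(77 - 1*160))/(-4658) = (-587 + 750*(77 - 160))*(-1/4658) = (-587 + 750*(-83))*(-1/4658) = (-587 - 62250)*(-1/4658) = -62837*(-1/4658) = 62837/4658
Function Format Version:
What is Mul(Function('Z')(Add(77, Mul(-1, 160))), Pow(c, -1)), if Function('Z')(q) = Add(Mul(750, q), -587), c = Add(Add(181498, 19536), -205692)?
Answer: Rational(62837, 4658) ≈ 13.490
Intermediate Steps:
c = -4658 (c = Add(201034, -205692) = -4658)
Function('Z')(q) = Add(-587, Mul(750, q))
Mul(Function('Z')(Add(77, Mul(-1, 160))), Pow(c, -1)) = Mul(Add(-587, Mul(750, Add(77, Mul(-1, 160)))), Pow(-4658, -1)) = Mul(Add(-587, Mul(750, Add(77, -160))), Rational(-1, 4658)) = Mul(Add(-587, Mul(750, -83)), Rational(-1, 4658)) = Mul(Add(-587, -62250), Rational(-1, 4658)) = Mul(-62837, Rational(-1, 4658)) = Rational(62837, 4658)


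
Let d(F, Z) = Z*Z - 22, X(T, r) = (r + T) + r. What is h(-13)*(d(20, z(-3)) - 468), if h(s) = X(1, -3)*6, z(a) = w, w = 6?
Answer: 13620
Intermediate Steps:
X(T, r) = T + 2*r (X(T, r) = (T + r) + r = T + 2*r)
z(a) = 6
d(F, Z) = -22 + Z**2 (d(F, Z) = Z**2 - 22 = -22 + Z**2)
h(s) = -30 (h(s) = (1 + 2*(-3))*6 = (1 - 6)*6 = -5*6 = -30)
h(-13)*(d(20, z(-3)) - 468) = -30*((-22 + 6**2) - 468) = -30*((-22 + 36) - 468) = -30*(14 - 468) = -30*(-454) = 13620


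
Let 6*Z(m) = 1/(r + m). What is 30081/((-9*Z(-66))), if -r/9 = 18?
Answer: 4572312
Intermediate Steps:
r = -162 (r = -9*18 = -162)
Z(m) = 1/(6*(-162 + m))
30081/((-9*Z(-66))) = 30081/((-3/(2*(-162 - 66)))) = 30081/((-3/(2*(-228)))) = 30081/((-3*(-1)/(2*228))) = 30081/((-9*(-1/1368))) = 30081/(1/152) = 30081*152 = 4572312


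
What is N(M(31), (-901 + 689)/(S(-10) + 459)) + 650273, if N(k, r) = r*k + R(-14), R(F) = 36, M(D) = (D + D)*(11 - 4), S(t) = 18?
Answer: 5851045/9 ≈ 6.5012e+5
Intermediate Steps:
M(D) = 14*D (M(D) = (2*D)*7 = 14*D)
N(k, r) = 36 + k*r (N(k, r) = r*k + 36 = k*r + 36 = 36 + k*r)
N(M(31), (-901 + 689)/(S(-10) + 459)) + 650273 = (36 + (14*31)*((-901 + 689)/(18 + 459))) + 650273 = (36 + 434*(-212/477)) + 650273 = (36 + 434*(-212*1/477)) + 650273 = (36 + 434*(-4/9)) + 650273 = (36 - 1736/9) + 650273 = -1412/9 + 650273 = 5851045/9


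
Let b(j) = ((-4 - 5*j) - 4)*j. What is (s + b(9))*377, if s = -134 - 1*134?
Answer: -280865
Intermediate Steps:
b(j) = j*(-8 - 5*j) (b(j) = (-8 - 5*j)*j = j*(-8 - 5*j))
s = -268 (s = -134 - 134 = -268)
(s + b(9))*377 = (-268 - 1*9*(8 + 5*9))*377 = (-268 - 1*9*(8 + 45))*377 = (-268 - 1*9*53)*377 = (-268 - 477)*377 = -745*377 = -280865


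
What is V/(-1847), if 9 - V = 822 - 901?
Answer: -88/1847 ≈ -0.047645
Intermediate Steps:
V = 88 (V = 9 - (822 - 901) = 9 - 1*(-79) = 9 + 79 = 88)
V/(-1847) = 88/(-1847) = 88*(-1/1847) = -88/1847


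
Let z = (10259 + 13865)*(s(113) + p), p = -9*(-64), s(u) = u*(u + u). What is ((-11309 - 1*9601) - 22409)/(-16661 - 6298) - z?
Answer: -14463576145105/22959 ≈ -6.2997e+8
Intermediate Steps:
s(u) = 2*u² (s(u) = u*(2*u) = 2*u²)
p = 576
z = 629974136 (z = (10259 + 13865)*(2*113² + 576) = 24124*(2*12769 + 576) = 24124*(25538 + 576) = 24124*26114 = 629974136)
((-11309 - 1*9601) - 22409)/(-16661 - 6298) - z = ((-11309 - 1*9601) - 22409)/(-16661 - 6298) - 1*629974136 = ((-11309 - 9601) - 22409)/(-22959) - 629974136 = (-20910 - 22409)*(-1/22959) - 629974136 = -43319*(-1/22959) - 629974136 = 43319/22959 - 629974136 = -14463576145105/22959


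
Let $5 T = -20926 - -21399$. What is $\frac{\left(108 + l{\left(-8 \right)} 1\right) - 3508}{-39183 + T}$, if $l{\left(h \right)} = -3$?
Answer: $\frac{17015}{195442} \approx 0.087059$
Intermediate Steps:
$T = \frac{473}{5}$ ($T = \frac{-20926 - -21399}{5} = \frac{-20926 + 21399}{5} = \frac{1}{5} \cdot 473 = \frac{473}{5} \approx 94.6$)
$\frac{\left(108 + l{\left(-8 \right)} 1\right) - 3508}{-39183 + T} = \frac{\left(108 - 3\right) - 3508}{-39183 + \frac{473}{5}} = \frac{\left(108 - 3\right) - 3508}{- \frac{195442}{5}} = \left(105 - 3508\right) \left(- \frac{5}{195442}\right) = \left(-3403\right) \left(- \frac{5}{195442}\right) = \frac{17015}{195442}$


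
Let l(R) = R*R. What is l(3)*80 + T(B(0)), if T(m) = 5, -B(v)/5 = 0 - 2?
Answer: 725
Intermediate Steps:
l(R) = R²
B(v) = 10 (B(v) = -5*(0 - 2) = -5*(-2) = 10)
l(3)*80 + T(B(0)) = 3²*80 + 5 = 9*80 + 5 = 720 + 5 = 725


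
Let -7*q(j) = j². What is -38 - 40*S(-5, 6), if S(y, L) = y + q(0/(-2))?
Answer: 162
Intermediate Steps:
q(j) = -j²/7
S(y, L) = y (S(y, L) = y - (0/(-2))²/7 = y - (0*(-½))²/7 = y - ⅐*0² = y - ⅐*0 = y + 0 = y)
-38 - 40*S(-5, 6) = -38 - 40*(-5) = -38 + 200 = 162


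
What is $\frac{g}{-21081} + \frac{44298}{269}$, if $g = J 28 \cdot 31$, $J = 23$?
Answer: $\frac{928475822}{5670789} \approx 163.73$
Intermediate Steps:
$g = 19964$ ($g = 23 \cdot 28 \cdot 31 = 644 \cdot 31 = 19964$)
$\frac{g}{-21081} + \frac{44298}{269} = \frac{19964}{-21081} + \frac{44298}{269} = 19964 \left(- \frac{1}{21081}\right) + 44298 \cdot \frac{1}{269} = - \frac{19964}{21081} + \frac{44298}{269} = \frac{928475822}{5670789}$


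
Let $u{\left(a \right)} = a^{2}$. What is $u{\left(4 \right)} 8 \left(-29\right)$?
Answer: $-3712$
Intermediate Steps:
$u{\left(4 \right)} 8 \left(-29\right) = 4^{2} \cdot 8 \left(-29\right) = 16 \cdot 8 \left(-29\right) = 128 \left(-29\right) = -3712$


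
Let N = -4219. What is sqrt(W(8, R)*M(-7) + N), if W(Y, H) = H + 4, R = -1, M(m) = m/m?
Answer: 2*I*sqrt(1054) ≈ 64.931*I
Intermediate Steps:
M(m) = 1
W(Y, H) = 4 + H
sqrt(W(8, R)*M(-7) + N) = sqrt((4 - 1)*1 - 4219) = sqrt(3*1 - 4219) = sqrt(3 - 4219) = sqrt(-4216) = 2*I*sqrt(1054)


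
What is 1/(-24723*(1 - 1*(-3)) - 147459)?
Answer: -1/246351 ≈ -4.0592e-6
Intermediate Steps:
1/(-24723*(1 - 1*(-3)) - 147459) = 1/(-24723*(1 + 3) - 147459) = 1/(-24723*4 - 147459) = 1/(-98892 - 147459) = 1/(-246351) = -1/246351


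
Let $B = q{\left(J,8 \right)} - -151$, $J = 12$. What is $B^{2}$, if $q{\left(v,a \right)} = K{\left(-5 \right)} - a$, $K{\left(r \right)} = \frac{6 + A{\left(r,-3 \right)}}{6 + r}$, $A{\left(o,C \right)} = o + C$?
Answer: $19881$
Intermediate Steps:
$A{\left(o,C \right)} = C + o$
$K{\left(r \right)} = \frac{3 + r}{6 + r}$ ($K{\left(r \right)} = \frac{6 + \left(-3 + r\right)}{6 + r} = \frac{3 + r}{6 + r}$)
$q{\left(v,a \right)} = -2 - a$ ($q{\left(v,a \right)} = \frac{3 - 5}{6 - 5} - a = 1^{-1} \left(-2\right) - a = 1 \left(-2\right) - a = -2 - a$)
$B = 141$ ($B = \left(-2 - 8\right) - -151 = \left(-2 - 8\right) + 151 = -10 + 151 = 141$)
$B^{2} = 141^{2} = 19881$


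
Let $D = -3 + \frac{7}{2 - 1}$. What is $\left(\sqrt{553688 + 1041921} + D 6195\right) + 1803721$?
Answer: $1828501 + \sqrt{1595609} \approx 1.8298 \cdot 10^{6}$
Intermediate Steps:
$D = 4$ ($D = -3 + \frac{7}{1} = -3 + 7 \cdot 1 = -3 + 7 = 4$)
$\left(\sqrt{553688 + 1041921} + D 6195\right) + 1803721 = \left(\sqrt{553688 + 1041921} + 4 \cdot 6195\right) + 1803721 = \left(\sqrt{1595609} + 24780\right) + 1803721 = \left(24780 + \sqrt{1595609}\right) + 1803721 = 1828501 + \sqrt{1595609}$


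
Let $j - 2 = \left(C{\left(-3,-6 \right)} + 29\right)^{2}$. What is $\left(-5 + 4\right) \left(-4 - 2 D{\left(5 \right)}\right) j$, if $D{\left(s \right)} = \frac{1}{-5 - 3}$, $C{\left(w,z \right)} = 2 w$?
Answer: $\frac{7965}{4} \approx 1991.3$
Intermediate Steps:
$D{\left(s \right)} = - \frac{1}{8}$ ($D{\left(s \right)} = \frac{1}{-8} = - \frac{1}{8}$)
$j = 531$ ($j = 2 + \left(2 \left(-3\right) + 29\right)^{2} = 2 + \left(-6 + 29\right)^{2} = 2 + 23^{2} = 2 + 529 = 531$)
$\left(-5 + 4\right) \left(-4 - 2 D{\left(5 \right)}\right) j = \left(-5 + 4\right) \left(-4 - - \frac{1}{4}\right) 531 = - (-4 + \frac{1}{4}) 531 = \left(-1\right) \left(- \frac{15}{4}\right) 531 = \frac{15}{4} \cdot 531 = \frac{7965}{4}$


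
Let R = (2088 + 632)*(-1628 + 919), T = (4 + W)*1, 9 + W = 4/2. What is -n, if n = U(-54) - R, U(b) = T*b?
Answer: -1928642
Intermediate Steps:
W = -7 (W = -9 + 4/2 = -9 + 4*(½) = -9 + 2 = -7)
T = -3 (T = (4 - 7)*1 = -3*1 = -3)
U(b) = -3*b
R = -1928480 (R = 2720*(-709) = -1928480)
n = 1928642 (n = -3*(-54) - 1*(-1928480) = 162 + 1928480 = 1928642)
-n = -1*1928642 = -1928642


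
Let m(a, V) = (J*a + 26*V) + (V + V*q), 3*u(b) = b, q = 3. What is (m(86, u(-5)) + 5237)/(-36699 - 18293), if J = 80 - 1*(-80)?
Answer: -18947/54992 ≈ -0.34454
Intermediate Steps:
u(b) = b/3
J = 160 (J = 80 + 80 = 160)
m(a, V) = 30*V + 160*a (m(a, V) = (160*a + 26*V) + (V + V*3) = (26*V + 160*a) + (V + 3*V) = (26*V + 160*a) + 4*V = 30*V + 160*a)
(m(86, u(-5)) + 5237)/(-36699 - 18293) = ((30*((1/3)*(-5)) + 160*86) + 5237)/(-36699 - 18293) = ((30*(-5/3) + 13760) + 5237)/(-54992) = ((-50 + 13760) + 5237)*(-1/54992) = (13710 + 5237)*(-1/54992) = 18947*(-1/54992) = -18947/54992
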